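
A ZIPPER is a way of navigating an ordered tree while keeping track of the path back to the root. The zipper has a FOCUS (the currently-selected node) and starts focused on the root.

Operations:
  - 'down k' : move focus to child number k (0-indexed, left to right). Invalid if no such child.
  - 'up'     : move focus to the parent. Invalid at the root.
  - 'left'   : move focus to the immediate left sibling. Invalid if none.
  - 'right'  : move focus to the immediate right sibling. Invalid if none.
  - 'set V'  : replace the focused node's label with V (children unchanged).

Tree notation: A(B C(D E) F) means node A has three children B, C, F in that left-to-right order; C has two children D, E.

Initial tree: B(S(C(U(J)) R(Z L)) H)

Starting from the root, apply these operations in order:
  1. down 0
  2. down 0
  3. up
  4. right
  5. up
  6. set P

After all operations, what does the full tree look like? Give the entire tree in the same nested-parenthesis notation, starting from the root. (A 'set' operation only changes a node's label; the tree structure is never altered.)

Step 1 (down 0): focus=S path=0 depth=1 children=['C', 'R'] left=[] right=['H'] parent=B
Step 2 (down 0): focus=C path=0/0 depth=2 children=['U'] left=[] right=['R'] parent=S
Step 3 (up): focus=S path=0 depth=1 children=['C', 'R'] left=[] right=['H'] parent=B
Step 4 (right): focus=H path=1 depth=1 children=[] left=['S'] right=[] parent=B
Step 5 (up): focus=B path=root depth=0 children=['S', 'H'] (at root)
Step 6 (set P): focus=P path=root depth=0 children=['S', 'H'] (at root)

Answer: P(S(C(U(J)) R(Z L)) H)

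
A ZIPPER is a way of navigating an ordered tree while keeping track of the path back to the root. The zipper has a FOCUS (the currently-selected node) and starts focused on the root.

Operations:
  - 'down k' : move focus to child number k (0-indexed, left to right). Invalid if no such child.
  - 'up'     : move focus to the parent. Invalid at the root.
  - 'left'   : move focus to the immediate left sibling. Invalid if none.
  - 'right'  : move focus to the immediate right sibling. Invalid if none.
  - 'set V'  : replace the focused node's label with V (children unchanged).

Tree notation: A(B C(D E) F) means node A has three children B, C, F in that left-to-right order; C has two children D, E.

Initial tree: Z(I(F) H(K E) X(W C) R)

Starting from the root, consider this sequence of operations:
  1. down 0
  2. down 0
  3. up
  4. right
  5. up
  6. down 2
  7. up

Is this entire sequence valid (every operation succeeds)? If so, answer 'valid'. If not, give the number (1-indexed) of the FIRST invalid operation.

Step 1 (down 0): focus=I path=0 depth=1 children=['F'] left=[] right=['H', 'X', 'R'] parent=Z
Step 2 (down 0): focus=F path=0/0 depth=2 children=[] left=[] right=[] parent=I
Step 3 (up): focus=I path=0 depth=1 children=['F'] left=[] right=['H', 'X', 'R'] parent=Z
Step 4 (right): focus=H path=1 depth=1 children=['K', 'E'] left=['I'] right=['X', 'R'] parent=Z
Step 5 (up): focus=Z path=root depth=0 children=['I', 'H', 'X', 'R'] (at root)
Step 6 (down 2): focus=X path=2 depth=1 children=['W', 'C'] left=['I', 'H'] right=['R'] parent=Z
Step 7 (up): focus=Z path=root depth=0 children=['I', 'H', 'X', 'R'] (at root)

Answer: valid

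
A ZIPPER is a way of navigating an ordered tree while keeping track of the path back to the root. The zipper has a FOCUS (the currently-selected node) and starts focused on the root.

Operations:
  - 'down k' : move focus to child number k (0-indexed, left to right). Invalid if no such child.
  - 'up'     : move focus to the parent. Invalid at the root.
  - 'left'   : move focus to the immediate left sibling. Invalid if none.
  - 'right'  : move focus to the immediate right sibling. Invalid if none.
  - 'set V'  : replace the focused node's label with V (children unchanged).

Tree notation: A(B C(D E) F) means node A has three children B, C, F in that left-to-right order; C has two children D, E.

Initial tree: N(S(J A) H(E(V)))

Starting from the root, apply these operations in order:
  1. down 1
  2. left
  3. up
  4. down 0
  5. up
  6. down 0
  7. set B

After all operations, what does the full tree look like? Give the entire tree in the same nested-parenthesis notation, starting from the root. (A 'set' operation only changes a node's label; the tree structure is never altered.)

Answer: N(B(J A) H(E(V)))

Derivation:
Step 1 (down 1): focus=H path=1 depth=1 children=['E'] left=['S'] right=[] parent=N
Step 2 (left): focus=S path=0 depth=1 children=['J', 'A'] left=[] right=['H'] parent=N
Step 3 (up): focus=N path=root depth=0 children=['S', 'H'] (at root)
Step 4 (down 0): focus=S path=0 depth=1 children=['J', 'A'] left=[] right=['H'] parent=N
Step 5 (up): focus=N path=root depth=0 children=['S', 'H'] (at root)
Step 6 (down 0): focus=S path=0 depth=1 children=['J', 'A'] left=[] right=['H'] parent=N
Step 7 (set B): focus=B path=0 depth=1 children=['J', 'A'] left=[] right=['H'] parent=N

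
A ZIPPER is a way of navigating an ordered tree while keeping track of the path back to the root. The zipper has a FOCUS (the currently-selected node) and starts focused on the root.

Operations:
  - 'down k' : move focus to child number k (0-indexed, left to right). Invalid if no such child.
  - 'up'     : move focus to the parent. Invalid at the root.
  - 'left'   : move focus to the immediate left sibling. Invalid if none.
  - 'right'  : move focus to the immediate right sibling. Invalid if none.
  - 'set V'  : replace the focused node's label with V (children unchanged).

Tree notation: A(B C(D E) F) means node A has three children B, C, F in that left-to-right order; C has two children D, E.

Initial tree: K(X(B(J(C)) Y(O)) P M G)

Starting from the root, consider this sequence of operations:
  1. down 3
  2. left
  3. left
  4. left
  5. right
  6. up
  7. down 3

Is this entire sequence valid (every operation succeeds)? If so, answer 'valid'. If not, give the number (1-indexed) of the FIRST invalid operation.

Answer: valid

Derivation:
Step 1 (down 3): focus=G path=3 depth=1 children=[] left=['X', 'P', 'M'] right=[] parent=K
Step 2 (left): focus=M path=2 depth=1 children=[] left=['X', 'P'] right=['G'] parent=K
Step 3 (left): focus=P path=1 depth=1 children=[] left=['X'] right=['M', 'G'] parent=K
Step 4 (left): focus=X path=0 depth=1 children=['B', 'Y'] left=[] right=['P', 'M', 'G'] parent=K
Step 5 (right): focus=P path=1 depth=1 children=[] left=['X'] right=['M', 'G'] parent=K
Step 6 (up): focus=K path=root depth=0 children=['X', 'P', 'M', 'G'] (at root)
Step 7 (down 3): focus=G path=3 depth=1 children=[] left=['X', 'P', 'M'] right=[] parent=K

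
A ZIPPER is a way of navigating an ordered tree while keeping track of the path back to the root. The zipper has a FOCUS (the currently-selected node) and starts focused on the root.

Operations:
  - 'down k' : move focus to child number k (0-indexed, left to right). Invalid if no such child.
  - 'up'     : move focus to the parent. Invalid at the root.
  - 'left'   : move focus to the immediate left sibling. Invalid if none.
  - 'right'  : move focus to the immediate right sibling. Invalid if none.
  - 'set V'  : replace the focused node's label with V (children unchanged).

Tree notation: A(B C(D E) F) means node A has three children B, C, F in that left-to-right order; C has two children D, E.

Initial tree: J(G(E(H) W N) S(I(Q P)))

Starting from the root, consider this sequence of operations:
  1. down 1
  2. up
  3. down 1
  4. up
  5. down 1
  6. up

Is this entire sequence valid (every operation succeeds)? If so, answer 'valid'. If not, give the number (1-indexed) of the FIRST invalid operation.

Step 1 (down 1): focus=S path=1 depth=1 children=['I'] left=['G'] right=[] parent=J
Step 2 (up): focus=J path=root depth=0 children=['G', 'S'] (at root)
Step 3 (down 1): focus=S path=1 depth=1 children=['I'] left=['G'] right=[] parent=J
Step 4 (up): focus=J path=root depth=0 children=['G', 'S'] (at root)
Step 5 (down 1): focus=S path=1 depth=1 children=['I'] left=['G'] right=[] parent=J
Step 6 (up): focus=J path=root depth=0 children=['G', 'S'] (at root)

Answer: valid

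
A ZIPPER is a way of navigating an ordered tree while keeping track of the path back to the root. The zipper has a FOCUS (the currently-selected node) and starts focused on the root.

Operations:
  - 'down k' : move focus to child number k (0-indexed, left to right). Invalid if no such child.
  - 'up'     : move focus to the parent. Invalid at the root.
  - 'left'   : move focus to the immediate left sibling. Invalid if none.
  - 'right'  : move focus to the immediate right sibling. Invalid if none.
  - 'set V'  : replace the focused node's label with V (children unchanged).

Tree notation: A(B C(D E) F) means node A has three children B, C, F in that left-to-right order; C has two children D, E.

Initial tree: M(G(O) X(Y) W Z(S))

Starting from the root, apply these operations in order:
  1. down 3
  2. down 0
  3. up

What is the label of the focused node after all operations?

Answer: Z

Derivation:
Step 1 (down 3): focus=Z path=3 depth=1 children=['S'] left=['G', 'X', 'W'] right=[] parent=M
Step 2 (down 0): focus=S path=3/0 depth=2 children=[] left=[] right=[] parent=Z
Step 3 (up): focus=Z path=3 depth=1 children=['S'] left=['G', 'X', 'W'] right=[] parent=M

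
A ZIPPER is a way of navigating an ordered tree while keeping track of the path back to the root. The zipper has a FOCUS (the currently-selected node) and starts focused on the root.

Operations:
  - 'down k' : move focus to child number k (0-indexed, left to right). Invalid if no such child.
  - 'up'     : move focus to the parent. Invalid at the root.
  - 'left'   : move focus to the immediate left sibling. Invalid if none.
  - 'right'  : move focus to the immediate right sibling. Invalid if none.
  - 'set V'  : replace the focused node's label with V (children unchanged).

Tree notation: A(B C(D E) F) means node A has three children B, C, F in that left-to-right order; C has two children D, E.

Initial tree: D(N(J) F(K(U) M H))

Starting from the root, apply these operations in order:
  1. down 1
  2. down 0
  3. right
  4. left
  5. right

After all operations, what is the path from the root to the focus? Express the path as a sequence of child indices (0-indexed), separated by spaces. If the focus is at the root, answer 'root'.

Step 1 (down 1): focus=F path=1 depth=1 children=['K', 'M', 'H'] left=['N'] right=[] parent=D
Step 2 (down 0): focus=K path=1/0 depth=2 children=['U'] left=[] right=['M', 'H'] parent=F
Step 3 (right): focus=M path=1/1 depth=2 children=[] left=['K'] right=['H'] parent=F
Step 4 (left): focus=K path=1/0 depth=2 children=['U'] left=[] right=['M', 'H'] parent=F
Step 5 (right): focus=M path=1/1 depth=2 children=[] left=['K'] right=['H'] parent=F

Answer: 1 1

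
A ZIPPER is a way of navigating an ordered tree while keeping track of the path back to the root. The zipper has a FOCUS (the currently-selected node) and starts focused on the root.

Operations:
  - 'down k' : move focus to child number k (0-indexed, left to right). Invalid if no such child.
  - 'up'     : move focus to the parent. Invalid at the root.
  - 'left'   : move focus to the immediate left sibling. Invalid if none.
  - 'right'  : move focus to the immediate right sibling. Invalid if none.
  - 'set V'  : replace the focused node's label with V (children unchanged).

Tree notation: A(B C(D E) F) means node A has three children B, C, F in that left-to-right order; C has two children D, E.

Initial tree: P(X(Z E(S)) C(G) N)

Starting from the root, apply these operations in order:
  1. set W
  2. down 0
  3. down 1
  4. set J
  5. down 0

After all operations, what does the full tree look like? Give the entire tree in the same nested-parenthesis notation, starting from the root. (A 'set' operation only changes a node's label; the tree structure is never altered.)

Step 1 (set W): focus=W path=root depth=0 children=['X', 'C', 'N'] (at root)
Step 2 (down 0): focus=X path=0 depth=1 children=['Z', 'E'] left=[] right=['C', 'N'] parent=W
Step 3 (down 1): focus=E path=0/1 depth=2 children=['S'] left=['Z'] right=[] parent=X
Step 4 (set J): focus=J path=0/1 depth=2 children=['S'] left=['Z'] right=[] parent=X
Step 5 (down 0): focus=S path=0/1/0 depth=3 children=[] left=[] right=[] parent=J

Answer: W(X(Z J(S)) C(G) N)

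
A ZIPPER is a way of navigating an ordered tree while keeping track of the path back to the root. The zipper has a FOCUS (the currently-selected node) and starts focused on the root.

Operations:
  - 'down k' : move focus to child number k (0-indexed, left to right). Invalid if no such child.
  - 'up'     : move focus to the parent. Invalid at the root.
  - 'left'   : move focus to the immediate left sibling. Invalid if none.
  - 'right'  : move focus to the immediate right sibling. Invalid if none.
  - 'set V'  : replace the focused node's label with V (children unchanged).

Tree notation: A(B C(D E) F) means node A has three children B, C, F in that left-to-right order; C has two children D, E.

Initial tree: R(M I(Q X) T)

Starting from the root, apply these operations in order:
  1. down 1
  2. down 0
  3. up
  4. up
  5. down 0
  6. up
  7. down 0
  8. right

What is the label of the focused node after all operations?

Step 1 (down 1): focus=I path=1 depth=1 children=['Q', 'X'] left=['M'] right=['T'] parent=R
Step 2 (down 0): focus=Q path=1/0 depth=2 children=[] left=[] right=['X'] parent=I
Step 3 (up): focus=I path=1 depth=1 children=['Q', 'X'] left=['M'] right=['T'] parent=R
Step 4 (up): focus=R path=root depth=0 children=['M', 'I', 'T'] (at root)
Step 5 (down 0): focus=M path=0 depth=1 children=[] left=[] right=['I', 'T'] parent=R
Step 6 (up): focus=R path=root depth=0 children=['M', 'I', 'T'] (at root)
Step 7 (down 0): focus=M path=0 depth=1 children=[] left=[] right=['I', 'T'] parent=R
Step 8 (right): focus=I path=1 depth=1 children=['Q', 'X'] left=['M'] right=['T'] parent=R

Answer: I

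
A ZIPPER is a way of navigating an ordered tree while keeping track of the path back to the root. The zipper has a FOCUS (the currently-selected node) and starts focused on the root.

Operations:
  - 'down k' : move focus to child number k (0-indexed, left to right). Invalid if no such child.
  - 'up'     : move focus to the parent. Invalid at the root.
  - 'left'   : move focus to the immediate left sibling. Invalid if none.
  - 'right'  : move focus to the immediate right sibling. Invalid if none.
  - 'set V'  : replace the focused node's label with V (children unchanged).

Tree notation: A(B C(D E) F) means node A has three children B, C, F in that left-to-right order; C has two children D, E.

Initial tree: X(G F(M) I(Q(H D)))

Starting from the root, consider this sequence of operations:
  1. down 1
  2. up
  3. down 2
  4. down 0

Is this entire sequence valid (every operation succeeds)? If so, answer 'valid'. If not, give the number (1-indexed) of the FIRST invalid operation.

Answer: valid

Derivation:
Step 1 (down 1): focus=F path=1 depth=1 children=['M'] left=['G'] right=['I'] parent=X
Step 2 (up): focus=X path=root depth=0 children=['G', 'F', 'I'] (at root)
Step 3 (down 2): focus=I path=2 depth=1 children=['Q'] left=['G', 'F'] right=[] parent=X
Step 4 (down 0): focus=Q path=2/0 depth=2 children=['H', 'D'] left=[] right=[] parent=I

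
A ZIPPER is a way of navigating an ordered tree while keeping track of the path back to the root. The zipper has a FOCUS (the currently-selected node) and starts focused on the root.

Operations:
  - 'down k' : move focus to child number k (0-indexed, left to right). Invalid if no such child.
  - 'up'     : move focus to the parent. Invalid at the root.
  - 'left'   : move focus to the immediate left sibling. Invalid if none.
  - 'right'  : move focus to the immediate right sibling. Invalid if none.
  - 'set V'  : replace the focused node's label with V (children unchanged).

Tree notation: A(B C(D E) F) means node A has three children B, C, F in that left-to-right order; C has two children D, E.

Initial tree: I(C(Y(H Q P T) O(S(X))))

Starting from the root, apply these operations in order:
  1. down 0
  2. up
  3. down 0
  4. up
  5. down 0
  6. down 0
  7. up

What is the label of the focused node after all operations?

Answer: C

Derivation:
Step 1 (down 0): focus=C path=0 depth=1 children=['Y', 'O'] left=[] right=[] parent=I
Step 2 (up): focus=I path=root depth=0 children=['C'] (at root)
Step 3 (down 0): focus=C path=0 depth=1 children=['Y', 'O'] left=[] right=[] parent=I
Step 4 (up): focus=I path=root depth=0 children=['C'] (at root)
Step 5 (down 0): focus=C path=0 depth=1 children=['Y', 'O'] left=[] right=[] parent=I
Step 6 (down 0): focus=Y path=0/0 depth=2 children=['H', 'Q', 'P', 'T'] left=[] right=['O'] parent=C
Step 7 (up): focus=C path=0 depth=1 children=['Y', 'O'] left=[] right=[] parent=I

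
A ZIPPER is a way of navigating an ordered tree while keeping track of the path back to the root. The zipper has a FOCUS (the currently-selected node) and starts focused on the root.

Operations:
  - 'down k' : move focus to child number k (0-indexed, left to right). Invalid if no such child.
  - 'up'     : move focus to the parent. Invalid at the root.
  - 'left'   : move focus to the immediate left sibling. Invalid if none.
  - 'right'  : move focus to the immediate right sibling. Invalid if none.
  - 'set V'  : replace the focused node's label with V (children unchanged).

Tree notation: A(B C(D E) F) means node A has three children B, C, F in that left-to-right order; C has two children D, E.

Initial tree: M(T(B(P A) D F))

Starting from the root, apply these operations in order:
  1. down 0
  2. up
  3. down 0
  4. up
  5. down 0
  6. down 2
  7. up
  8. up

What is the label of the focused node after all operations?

Step 1 (down 0): focus=T path=0 depth=1 children=['B', 'D', 'F'] left=[] right=[] parent=M
Step 2 (up): focus=M path=root depth=0 children=['T'] (at root)
Step 3 (down 0): focus=T path=0 depth=1 children=['B', 'D', 'F'] left=[] right=[] parent=M
Step 4 (up): focus=M path=root depth=0 children=['T'] (at root)
Step 5 (down 0): focus=T path=0 depth=1 children=['B', 'D', 'F'] left=[] right=[] parent=M
Step 6 (down 2): focus=F path=0/2 depth=2 children=[] left=['B', 'D'] right=[] parent=T
Step 7 (up): focus=T path=0 depth=1 children=['B', 'D', 'F'] left=[] right=[] parent=M
Step 8 (up): focus=M path=root depth=0 children=['T'] (at root)

Answer: M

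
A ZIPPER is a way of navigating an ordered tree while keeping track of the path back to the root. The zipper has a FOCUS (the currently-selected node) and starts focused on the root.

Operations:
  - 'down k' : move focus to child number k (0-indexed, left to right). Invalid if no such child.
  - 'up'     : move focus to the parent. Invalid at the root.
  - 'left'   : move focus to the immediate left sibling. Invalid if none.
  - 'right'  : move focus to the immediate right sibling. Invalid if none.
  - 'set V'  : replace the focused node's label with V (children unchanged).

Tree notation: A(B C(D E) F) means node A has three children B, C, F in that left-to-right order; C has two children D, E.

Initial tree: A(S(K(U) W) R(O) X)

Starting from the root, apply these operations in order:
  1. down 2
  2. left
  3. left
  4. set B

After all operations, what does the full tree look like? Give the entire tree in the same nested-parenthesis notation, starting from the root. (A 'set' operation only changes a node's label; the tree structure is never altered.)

Step 1 (down 2): focus=X path=2 depth=1 children=[] left=['S', 'R'] right=[] parent=A
Step 2 (left): focus=R path=1 depth=1 children=['O'] left=['S'] right=['X'] parent=A
Step 3 (left): focus=S path=0 depth=1 children=['K', 'W'] left=[] right=['R', 'X'] parent=A
Step 4 (set B): focus=B path=0 depth=1 children=['K', 'W'] left=[] right=['R', 'X'] parent=A

Answer: A(B(K(U) W) R(O) X)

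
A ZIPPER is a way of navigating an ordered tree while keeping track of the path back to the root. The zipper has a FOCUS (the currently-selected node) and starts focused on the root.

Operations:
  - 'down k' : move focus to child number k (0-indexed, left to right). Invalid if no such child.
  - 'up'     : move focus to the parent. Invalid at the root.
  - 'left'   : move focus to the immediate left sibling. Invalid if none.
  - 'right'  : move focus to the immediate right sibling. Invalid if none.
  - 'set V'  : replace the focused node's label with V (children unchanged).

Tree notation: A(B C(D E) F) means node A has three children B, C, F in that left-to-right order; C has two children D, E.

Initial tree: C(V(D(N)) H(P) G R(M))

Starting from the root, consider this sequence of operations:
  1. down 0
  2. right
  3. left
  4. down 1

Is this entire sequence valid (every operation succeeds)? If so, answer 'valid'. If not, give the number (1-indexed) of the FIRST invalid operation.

Answer: 4

Derivation:
Step 1 (down 0): focus=V path=0 depth=1 children=['D'] left=[] right=['H', 'G', 'R'] parent=C
Step 2 (right): focus=H path=1 depth=1 children=['P'] left=['V'] right=['G', 'R'] parent=C
Step 3 (left): focus=V path=0 depth=1 children=['D'] left=[] right=['H', 'G', 'R'] parent=C
Step 4 (down 1): INVALID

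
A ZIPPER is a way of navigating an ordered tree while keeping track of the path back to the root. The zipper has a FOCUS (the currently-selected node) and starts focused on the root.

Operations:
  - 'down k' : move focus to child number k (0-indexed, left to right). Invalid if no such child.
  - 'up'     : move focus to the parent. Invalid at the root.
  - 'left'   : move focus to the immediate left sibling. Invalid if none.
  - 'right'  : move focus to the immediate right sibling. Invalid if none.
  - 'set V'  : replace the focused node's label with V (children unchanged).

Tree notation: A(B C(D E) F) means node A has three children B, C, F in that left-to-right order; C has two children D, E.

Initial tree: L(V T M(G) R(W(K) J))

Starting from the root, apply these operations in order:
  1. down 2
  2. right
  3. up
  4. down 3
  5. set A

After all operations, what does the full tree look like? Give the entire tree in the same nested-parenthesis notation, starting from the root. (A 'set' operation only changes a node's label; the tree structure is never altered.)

Answer: L(V T M(G) A(W(K) J))

Derivation:
Step 1 (down 2): focus=M path=2 depth=1 children=['G'] left=['V', 'T'] right=['R'] parent=L
Step 2 (right): focus=R path=3 depth=1 children=['W', 'J'] left=['V', 'T', 'M'] right=[] parent=L
Step 3 (up): focus=L path=root depth=0 children=['V', 'T', 'M', 'R'] (at root)
Step 4 (down 3): focus=R path=3 depth=1 children=['W', 'J'] left=['V', 'T', 'M'] right=[] parent=L
Step 5 (set A): focus=A path=3 depth=1 children=['W', 'J'] left=['V', 'T', 'M'] right=[] parent=L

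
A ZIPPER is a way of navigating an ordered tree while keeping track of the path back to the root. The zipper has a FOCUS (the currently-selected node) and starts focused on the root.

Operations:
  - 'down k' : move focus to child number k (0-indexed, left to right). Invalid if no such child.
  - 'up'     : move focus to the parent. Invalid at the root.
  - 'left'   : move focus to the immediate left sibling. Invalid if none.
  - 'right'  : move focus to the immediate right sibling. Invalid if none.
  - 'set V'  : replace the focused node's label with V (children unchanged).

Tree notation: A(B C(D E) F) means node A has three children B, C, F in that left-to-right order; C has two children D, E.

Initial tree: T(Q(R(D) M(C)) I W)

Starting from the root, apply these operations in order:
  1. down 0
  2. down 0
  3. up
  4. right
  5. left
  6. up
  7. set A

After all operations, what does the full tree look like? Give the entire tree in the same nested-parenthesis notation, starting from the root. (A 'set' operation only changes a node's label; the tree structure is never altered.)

Step 1 (down 0): focus=Q path=0 depth=1 children=['R', 'M'] left=[] right=['I', 'W'] parent=T
Step 2 (down 0): focus=R path=0/0 depth=2 children=['D'] left=[] right=['M'] parent=Q
Step 3 (up): focus=Q path=0 depth=1 children=['R', 'M'] left=[] right=['I', 'W'] parent=T
Step 4 (right): focus=I path=1 depth=1 children=[] left=['Q'] right=['W'] parent=T
Step 5 (left): focus=Q path=0 depth=1 children=['R', 'M'] left=[] right=['I', 'W'] parent=T
Step 6 (up): focus=T path=root depth=0 children=['Q', 'I', 'W'] (at root)
Step 7 (set A): focus=A path=root depth=0 children=['Q', 'I', 'W'] (at root)

Answer: A(Q(R(D) M(C)) I W)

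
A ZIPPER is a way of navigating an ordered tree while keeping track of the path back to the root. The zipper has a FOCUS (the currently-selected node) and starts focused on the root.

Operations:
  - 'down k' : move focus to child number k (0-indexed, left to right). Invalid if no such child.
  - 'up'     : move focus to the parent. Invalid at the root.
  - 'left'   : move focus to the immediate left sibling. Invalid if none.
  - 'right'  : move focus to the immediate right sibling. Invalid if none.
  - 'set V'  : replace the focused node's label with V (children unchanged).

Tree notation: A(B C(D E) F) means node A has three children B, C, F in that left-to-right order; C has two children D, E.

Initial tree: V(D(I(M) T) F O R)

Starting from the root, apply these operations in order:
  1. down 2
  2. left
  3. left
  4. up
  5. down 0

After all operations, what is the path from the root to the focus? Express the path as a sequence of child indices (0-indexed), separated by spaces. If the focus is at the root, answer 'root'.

Step 1 (down 2): focus=O path=2 depth=1 children=[] left=['D', 'F'] right=['R'] parent=V
Step 2 (left): focus=F path=1 depth=1 children=[] left=['D'] right=['O', 'R'] parent=V
Step 3 (left): focus=D path=0 depth=1 children=['I', 'T'] left=[] right=['F', 'O', 'R'] parent=V
Step 4 (up): focus=V path=root depth=0 children=['D', 'F', 'O', 'R'] (at root)
Step 5 (down 0): focus=D path=0 depth=1 children=['I', 'T'] left=[] right=['F', 'O', 'R'] parent=V

Answer: 0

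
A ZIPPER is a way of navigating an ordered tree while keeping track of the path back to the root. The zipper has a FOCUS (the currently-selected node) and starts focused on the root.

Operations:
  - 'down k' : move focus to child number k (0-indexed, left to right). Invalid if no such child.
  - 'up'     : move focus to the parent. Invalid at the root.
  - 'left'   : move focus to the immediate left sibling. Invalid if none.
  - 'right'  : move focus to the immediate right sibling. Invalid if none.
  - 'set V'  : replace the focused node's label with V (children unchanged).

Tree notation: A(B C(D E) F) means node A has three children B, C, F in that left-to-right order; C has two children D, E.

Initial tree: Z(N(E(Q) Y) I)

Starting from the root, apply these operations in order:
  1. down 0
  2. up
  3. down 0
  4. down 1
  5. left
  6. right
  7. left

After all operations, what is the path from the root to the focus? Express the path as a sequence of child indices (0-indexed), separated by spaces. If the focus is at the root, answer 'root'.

Step 1 (down 0): focus=N path=0 depth=1 children=['E', 'Y'] left=[] right=['I'] parent=Z
Step 2 (up): focus=Z path=root depth=0 children=['N', 'I'] (at root)
Step 3 (down 0): focus=N path=0 depth=1 children=['E', 'Y'] left=[] right=['I'] parent=Z
Step 4 (down 1): focus=Y path=0/1 depth=2 children=[] left=['E'] right=[] parent=N
Step 5 (left): focus=E path=0/0 depth=2 children=['Q'] left=[] right=['Y'] parent=N
Step 6 (right): focus=Y path=0/1 depth=2 children=[] left=['E'] right=[] parent=N
Step 7 (left): focus=E path=0/0 depth=2 children=['Q'] left=[] right=['Y'] parent=N

Answer: 0 0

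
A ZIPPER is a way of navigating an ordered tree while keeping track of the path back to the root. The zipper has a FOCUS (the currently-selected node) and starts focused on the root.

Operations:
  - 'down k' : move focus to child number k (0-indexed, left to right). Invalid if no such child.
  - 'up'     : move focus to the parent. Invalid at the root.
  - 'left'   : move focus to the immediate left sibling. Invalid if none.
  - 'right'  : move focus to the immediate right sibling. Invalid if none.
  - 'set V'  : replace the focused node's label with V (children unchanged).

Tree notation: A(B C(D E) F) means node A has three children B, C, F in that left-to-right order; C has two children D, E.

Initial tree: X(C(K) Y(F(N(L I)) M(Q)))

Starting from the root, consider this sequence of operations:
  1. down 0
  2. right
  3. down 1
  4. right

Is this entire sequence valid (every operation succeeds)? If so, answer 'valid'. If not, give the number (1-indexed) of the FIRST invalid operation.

Step 1 (down 0): focus=C path=0 depth=1 children=['K'] left=[] right=['Y'] parent=X
Step 2 (right): focus=Y path=1 depth=1 children=['F', 'M'] left=['C'] right=[] parent=X
Step 3 (down 1): focus=M path=1/1 depth=2 children=['Q'] left=['F'] right=[] parent=Y
Step 4 (right): INVALID

Answer: 4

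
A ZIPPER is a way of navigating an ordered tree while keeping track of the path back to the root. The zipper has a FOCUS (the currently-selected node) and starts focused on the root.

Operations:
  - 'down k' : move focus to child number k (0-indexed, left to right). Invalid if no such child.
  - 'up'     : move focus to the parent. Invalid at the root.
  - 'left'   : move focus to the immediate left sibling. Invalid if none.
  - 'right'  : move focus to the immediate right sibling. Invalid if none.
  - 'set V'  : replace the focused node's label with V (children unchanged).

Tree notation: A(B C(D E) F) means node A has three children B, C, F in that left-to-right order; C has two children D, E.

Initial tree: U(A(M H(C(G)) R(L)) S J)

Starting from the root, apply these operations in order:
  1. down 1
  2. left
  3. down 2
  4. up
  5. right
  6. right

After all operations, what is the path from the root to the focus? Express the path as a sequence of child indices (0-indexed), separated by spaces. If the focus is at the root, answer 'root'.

Answer: 2

Derivation:
Step 1 (down 1): focus=S path=1 depth=1 children=[] left=['A'] right=['J'] parent=U
Step 2 (left): focus=A path=0 depth=1 children=['M', 'H', 'R'] left=[] right=['S', 'J'] parent=U
Step 3 (down 2): focus=R path=0/2 depth=2 children=['L'] left=['M', 'H'] right=[] parent=A
Step 4 (up): focus=A path=0 depth=1 children=['M', 'H', 'R'] left=[] right=['S', 'J'] parent=U
Step 5 (right): focus=S path=1 depth=1 children=[] left=['A'] right=['J'] parent=U
Step 6 (right): focus=J path=2 depth=1 children=[] left=['A', 'S'] right=[] parent=U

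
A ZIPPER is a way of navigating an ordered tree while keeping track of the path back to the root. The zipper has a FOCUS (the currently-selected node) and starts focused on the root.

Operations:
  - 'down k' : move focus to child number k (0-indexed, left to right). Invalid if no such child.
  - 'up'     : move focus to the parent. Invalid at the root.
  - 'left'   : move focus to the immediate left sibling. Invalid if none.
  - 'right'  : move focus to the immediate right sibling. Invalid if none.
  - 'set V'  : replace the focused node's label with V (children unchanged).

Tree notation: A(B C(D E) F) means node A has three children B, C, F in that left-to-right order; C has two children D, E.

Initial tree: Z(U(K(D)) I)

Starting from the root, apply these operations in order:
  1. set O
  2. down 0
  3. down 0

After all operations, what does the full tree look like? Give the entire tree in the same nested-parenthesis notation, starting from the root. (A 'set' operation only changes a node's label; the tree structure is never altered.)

Step 1 (set O): focus=O path=root depth=0 children=['U', 'I'] (at root)
Step 2 (down 0): focus=U path=0 depth=1 children=['K'] left=[] right=['I'] parent=O
Step 3 (down 0): focus=K path=0/0 depth=2 children=['D'] left=[] right=[] parent=U

Answer: O(U(K(D)) I)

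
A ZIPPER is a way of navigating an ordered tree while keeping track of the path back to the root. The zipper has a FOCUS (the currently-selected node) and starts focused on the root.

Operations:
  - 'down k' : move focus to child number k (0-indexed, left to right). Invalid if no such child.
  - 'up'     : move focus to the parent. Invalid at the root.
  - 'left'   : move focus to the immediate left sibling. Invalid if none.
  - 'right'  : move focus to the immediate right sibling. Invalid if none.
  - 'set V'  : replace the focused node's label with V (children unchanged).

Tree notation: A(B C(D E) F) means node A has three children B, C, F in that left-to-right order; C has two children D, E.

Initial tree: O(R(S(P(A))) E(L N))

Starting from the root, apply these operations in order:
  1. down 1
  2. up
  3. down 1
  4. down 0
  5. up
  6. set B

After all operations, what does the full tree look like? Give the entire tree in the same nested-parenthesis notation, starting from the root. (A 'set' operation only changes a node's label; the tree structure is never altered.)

Answer: O(R(S(P(A))) B(L N))

Derivation:
Step 1 (down 1): focus=E path=1 depth=1 children=['L', 'N'] left=['R'] right=[] parent=O
Step 2 (up): focus=O path=root depth=0 children=['R', 'E'] (at root)
Step 3 (down 1): focus=E path=1 depth=1 children=['L', 'N'] left=['R'] right=[] parent=O
Step 4 (down 0): focus=L path=1/0 depth=2 children=[] left=[] right=['N'] parent=E
Step 5 (up): focus=E path=1 depth=1 children=['L', 'N'] left=['R'] right=[] parent=O
Step 6 (set B): focus=B path=1 depth=1 children=['L', 'N'] left=['R'] right=[] parent=O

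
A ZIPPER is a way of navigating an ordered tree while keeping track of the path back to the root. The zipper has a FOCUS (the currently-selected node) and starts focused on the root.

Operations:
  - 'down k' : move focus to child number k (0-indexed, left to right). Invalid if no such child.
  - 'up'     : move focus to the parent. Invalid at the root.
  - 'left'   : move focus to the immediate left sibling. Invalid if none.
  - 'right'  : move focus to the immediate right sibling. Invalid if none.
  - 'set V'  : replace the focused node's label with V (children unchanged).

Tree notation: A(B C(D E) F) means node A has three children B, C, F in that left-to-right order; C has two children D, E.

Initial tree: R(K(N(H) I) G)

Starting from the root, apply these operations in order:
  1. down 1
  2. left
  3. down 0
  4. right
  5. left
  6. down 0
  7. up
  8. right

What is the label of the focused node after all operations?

Step 1 (down 1): focus=G path=1 depth=1 children=[] left=['K'] right=[] parent=R
Step 2 (left): focus=K path=0 depth=1 children=['N', 'I'] left=[] right=['G'] parent=R
Step 3 (down 0): focus=N path=0/0 depth=2 children=['H'] left=[] right=['I'] parent=K
Step 4 (right): focus=I path=0/1 depth=2 children=[] left=['N'] right=[] parent=K
Step 5 (left): focus=N path=0/0 depth=2 children=['H'] left=[] right=['I'] parent=K
Step 6 (down 0): focus=H path=0/0/0 depth=3 children=[] left=[] right=[] parent=N
Step 7 (up): focus=N path=0/0 depth=2 children=['H'] left=[] right=['I'] parent=K
Step 8 (right): focus=I path=0/1 depth=2 children=[] left=['N'] right=[] parent=K

Answer: I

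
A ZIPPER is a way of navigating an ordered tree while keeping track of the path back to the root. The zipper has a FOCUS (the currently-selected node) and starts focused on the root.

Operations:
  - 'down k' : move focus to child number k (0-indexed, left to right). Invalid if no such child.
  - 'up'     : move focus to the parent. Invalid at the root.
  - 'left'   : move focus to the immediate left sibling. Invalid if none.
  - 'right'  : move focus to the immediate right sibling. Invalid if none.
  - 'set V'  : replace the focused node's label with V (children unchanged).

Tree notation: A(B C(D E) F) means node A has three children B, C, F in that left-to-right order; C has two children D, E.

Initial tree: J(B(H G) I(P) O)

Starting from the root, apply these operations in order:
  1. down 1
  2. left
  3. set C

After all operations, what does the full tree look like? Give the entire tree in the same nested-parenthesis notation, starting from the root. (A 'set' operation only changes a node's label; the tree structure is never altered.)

Step 1 (down 1): focus=I path=1 depth=1 children=['P'] left=['B'] right=['O'] parent=J
Step 2 (left): focus=B path=0 depth=1 children=['H', 'G'] left=[] right=['I', 'O'] parent=J
Step 3 (set C): focus=C path=0 depth=1 children=['H', 'G'] left=[] right=['I', 'O'] parent=J

Answer: J(C(H G) I(P) O)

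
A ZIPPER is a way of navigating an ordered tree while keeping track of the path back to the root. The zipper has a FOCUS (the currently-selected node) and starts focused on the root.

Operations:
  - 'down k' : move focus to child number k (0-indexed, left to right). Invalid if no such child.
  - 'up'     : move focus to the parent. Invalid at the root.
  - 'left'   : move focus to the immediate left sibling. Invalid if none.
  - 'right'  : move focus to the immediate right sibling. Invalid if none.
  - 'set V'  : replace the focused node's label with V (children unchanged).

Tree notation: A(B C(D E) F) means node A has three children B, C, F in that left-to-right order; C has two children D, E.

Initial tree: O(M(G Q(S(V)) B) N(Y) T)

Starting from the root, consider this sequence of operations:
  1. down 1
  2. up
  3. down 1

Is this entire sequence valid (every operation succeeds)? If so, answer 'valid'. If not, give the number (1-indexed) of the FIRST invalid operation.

Answer: valid

Derivation:
Step 1 (down 1): focus=N path=1 depth=1 children=['Y'] left=['M'] right=['T'] parent=O
Step 2 (up): focus=O path=root depth=0 children=['M', 'N', 'T'] (at root)
Step 3 (down 1): focus=N path=1 depth=1 children=['Y'] left=['M'] right=['T'] parent=O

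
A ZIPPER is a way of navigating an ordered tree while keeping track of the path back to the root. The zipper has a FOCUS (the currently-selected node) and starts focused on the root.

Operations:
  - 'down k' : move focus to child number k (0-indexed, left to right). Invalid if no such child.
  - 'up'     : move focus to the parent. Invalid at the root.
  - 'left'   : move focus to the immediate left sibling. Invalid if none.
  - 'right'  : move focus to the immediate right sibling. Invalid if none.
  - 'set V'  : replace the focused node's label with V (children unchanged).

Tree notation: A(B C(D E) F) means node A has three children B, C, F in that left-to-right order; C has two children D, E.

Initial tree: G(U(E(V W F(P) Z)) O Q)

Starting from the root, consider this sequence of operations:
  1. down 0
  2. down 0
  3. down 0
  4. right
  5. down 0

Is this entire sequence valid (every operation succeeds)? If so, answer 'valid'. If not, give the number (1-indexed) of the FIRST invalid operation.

Answer: 5

Derivation:
Step 1 (down 0): focus=U path=0 depth=1 children=['E'] left=[] right=['O', 'Q'] parent=G
Step 2 (down 0): focus=E path=0/0 depth=2 children=['V', 'W', 'F', 'Z'] left=[] right=[] parent=U
Step 3 (down 0): focus=V path=0/0/0 depth=3 children=[] left=[] right=['W', 'F', 'Z'] parent=E
Step 4 (right): focus=W path=0/0/1 depth=3 children=[] left=['V'] right=['F', 'Z'] parent=E
Step 5 (down 0): INVALID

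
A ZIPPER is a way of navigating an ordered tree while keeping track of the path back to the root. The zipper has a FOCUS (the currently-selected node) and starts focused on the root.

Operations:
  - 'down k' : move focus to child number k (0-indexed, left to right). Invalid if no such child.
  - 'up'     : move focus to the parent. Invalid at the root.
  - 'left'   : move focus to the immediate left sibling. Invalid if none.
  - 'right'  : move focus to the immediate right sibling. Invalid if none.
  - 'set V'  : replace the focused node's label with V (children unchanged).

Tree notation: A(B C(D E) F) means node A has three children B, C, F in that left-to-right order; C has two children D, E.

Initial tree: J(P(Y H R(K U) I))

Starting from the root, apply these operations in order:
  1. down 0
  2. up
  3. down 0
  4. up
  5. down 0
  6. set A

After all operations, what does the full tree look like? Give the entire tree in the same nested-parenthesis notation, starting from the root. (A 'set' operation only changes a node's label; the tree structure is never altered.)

Step 1 (down 0): focus=P path=0 depth=1 children=['Y', 'H', 'R', 'I'] left=[] right=[] parent=J
Step 2 (up): focus=J path=root depth=0 children=['P'] (at root)
Step 3 (down 0): focus=P path=0 depth=1 children=['Y', 'H', 'R', 'I'] left=[] right=[] parent=J
Step 4 (up): focus=J path=root depth=0 children=['P'] (at root)
Step 5 (down 0): focus=P path=0 depth=1 children=['Y', 'H', 'R', 'I'] left=[] right=[] parent=J
Step 6 (set A): focus=A path=0 depth=1 children=['Y', 'H', 'R', 'I'] left=[] right=[] parent=J

Answer: J(A(Y H R(K U) I))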